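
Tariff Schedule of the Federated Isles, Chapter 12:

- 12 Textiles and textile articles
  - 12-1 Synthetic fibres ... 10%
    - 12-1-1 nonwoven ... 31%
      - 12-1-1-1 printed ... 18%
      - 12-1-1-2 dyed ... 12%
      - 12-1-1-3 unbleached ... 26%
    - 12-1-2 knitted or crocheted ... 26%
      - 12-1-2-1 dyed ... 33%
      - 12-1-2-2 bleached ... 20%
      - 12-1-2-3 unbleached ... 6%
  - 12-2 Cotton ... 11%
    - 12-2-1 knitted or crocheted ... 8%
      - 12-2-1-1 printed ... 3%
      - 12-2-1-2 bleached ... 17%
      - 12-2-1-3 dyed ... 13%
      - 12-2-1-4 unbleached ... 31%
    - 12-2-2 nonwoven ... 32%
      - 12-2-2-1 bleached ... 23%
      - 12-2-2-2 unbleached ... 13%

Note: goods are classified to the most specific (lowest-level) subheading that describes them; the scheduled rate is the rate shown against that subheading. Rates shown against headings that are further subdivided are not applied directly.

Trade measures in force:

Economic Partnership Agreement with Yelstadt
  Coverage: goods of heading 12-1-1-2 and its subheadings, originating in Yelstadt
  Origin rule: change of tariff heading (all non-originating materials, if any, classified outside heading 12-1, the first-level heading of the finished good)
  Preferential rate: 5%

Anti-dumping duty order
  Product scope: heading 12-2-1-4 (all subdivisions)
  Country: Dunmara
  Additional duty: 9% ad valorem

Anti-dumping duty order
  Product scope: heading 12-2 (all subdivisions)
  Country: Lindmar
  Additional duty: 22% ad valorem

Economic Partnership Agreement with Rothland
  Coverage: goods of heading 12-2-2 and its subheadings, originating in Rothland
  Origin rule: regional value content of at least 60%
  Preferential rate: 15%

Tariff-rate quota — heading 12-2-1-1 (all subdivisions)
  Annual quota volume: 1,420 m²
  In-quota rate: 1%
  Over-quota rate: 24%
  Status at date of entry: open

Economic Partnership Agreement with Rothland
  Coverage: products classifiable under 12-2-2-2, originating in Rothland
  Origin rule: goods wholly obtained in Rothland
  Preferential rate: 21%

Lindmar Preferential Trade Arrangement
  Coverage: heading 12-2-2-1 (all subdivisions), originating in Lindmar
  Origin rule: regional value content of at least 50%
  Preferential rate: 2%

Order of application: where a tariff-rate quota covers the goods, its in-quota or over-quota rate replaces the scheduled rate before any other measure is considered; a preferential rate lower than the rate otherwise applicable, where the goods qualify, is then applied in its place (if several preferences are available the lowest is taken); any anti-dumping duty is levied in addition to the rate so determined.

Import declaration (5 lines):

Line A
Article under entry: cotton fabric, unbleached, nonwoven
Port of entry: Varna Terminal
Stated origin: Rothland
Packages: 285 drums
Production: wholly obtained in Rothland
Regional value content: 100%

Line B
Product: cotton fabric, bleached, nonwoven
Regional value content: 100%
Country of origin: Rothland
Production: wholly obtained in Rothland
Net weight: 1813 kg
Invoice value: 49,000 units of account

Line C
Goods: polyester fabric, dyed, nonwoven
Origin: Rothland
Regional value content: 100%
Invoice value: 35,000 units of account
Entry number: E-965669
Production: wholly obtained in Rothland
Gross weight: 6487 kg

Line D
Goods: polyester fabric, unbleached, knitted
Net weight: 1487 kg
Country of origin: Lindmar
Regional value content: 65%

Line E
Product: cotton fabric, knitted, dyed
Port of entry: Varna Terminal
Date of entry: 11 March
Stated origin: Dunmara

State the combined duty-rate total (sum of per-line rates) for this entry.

Line A: cotton → 12-2; nonwoven → 12-2-2; unbleached → 12-2-2-2. Scheduled 13%. Rothland agreement on 12-2-2: RVC ≥ 60% → 15% available; Rothland agreement on 12-2-2-2: wholly obtained → 21% available; preference 15% not lower than 13% → no reduction. → 13%.
Line B: cotton → 12-2; nonwoven → 12-2-2; bleached → 12-2-2-1. Scheduled 23%. Rothland agreement on 12-2-2: RVC ≥ 60% → 15% available; Rothland agreement on 12-2-2-2: 12-2-2-1 not covered; preferential 15%. → 15%.
Line C: polyester → 12-1; nonwoven → 12-1-1; dyed → 12-1-1-2. Scheduled 12%. Rothland agreement on 12-2-2: 12-1-1-2 not covered; Rothland agreement on 12-2-2-2: 12-1-1-2 not covered. → 12%.
Line D: polyester → 12-1; knitted → 12-1-2; unbleached → 12-1-2-3. Scheduled 6%. Lindmar agreement on 12-2-2-1: 12-1-2-3 not covered. → 6%.
Line E: cotton → 12-2; knitted → 12-2-1; dyed → 12-2-1-3. Scheduled 13%. No special measure applies. → 13%.
Sum: 13% + 15% + 12% + 6% + 13% = 59%.

59%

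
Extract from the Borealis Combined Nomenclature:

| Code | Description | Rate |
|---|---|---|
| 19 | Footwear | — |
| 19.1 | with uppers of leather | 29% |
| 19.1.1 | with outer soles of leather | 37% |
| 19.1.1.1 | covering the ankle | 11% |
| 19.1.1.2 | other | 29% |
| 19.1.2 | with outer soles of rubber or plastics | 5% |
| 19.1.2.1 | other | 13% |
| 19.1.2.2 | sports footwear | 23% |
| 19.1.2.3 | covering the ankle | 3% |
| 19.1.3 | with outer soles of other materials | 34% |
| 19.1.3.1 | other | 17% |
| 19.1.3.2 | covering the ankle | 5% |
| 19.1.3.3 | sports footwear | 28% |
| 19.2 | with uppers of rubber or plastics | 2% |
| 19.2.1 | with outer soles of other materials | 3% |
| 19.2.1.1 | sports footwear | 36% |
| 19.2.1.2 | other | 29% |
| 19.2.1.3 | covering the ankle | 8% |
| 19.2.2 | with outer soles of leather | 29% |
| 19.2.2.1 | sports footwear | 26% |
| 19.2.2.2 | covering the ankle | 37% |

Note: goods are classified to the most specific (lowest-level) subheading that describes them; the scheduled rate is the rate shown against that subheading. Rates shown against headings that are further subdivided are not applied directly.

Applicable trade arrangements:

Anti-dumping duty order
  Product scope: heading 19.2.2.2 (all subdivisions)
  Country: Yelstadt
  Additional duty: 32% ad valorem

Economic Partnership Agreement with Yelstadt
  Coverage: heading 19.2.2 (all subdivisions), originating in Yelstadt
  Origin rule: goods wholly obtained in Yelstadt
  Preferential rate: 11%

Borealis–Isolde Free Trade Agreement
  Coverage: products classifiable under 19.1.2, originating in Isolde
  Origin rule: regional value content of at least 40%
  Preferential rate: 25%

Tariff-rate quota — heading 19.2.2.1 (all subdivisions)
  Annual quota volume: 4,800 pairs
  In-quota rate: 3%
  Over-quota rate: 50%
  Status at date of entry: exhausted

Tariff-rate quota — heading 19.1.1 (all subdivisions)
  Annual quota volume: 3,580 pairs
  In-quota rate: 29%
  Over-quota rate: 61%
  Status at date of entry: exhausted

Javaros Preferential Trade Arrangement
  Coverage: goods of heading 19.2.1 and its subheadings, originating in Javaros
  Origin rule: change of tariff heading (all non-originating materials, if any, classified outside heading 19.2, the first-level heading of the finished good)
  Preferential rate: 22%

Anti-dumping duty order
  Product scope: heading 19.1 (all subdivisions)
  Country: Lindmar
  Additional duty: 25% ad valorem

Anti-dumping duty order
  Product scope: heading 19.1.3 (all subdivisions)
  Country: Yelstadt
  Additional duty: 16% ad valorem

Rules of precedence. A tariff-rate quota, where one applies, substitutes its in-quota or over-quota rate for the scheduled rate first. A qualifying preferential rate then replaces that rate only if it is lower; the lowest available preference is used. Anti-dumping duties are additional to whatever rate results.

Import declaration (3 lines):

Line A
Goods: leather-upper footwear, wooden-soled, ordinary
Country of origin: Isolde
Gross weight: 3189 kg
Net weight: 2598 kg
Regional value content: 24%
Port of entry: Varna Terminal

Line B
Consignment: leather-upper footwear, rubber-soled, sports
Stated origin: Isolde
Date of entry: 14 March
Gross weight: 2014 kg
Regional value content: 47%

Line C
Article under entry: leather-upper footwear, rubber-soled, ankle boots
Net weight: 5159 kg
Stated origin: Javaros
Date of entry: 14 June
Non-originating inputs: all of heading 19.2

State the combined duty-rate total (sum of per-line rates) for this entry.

43%

Line A: leather-upper → 19.1; wooden-soled → 19.1.3; ordinary → 19.1.3.1. Scheduled 17%. Isolde agreement on 19.1.2: 19.1.3.1 not covered. → 17%.
Line B: leather-upper → 19.1; rubber-soled → 19.1.2; sports → 19.1.2.2. Scheduled 23%. Isolde agreement on 19.1.2: RVC ≥ 40% → 25% available; preference 25% not lower than 23% → no reduction. → 23%.
Line C: leather-upper → 19.1; rubber-soled → 19.1.2; ankle boots → 19.1.2.3. Scheduled 3%. Javaros agreement on 19.2.1: 19.1.2.3 not covered. → 3%.
Sum: 17% + 23% + 3% = 43%.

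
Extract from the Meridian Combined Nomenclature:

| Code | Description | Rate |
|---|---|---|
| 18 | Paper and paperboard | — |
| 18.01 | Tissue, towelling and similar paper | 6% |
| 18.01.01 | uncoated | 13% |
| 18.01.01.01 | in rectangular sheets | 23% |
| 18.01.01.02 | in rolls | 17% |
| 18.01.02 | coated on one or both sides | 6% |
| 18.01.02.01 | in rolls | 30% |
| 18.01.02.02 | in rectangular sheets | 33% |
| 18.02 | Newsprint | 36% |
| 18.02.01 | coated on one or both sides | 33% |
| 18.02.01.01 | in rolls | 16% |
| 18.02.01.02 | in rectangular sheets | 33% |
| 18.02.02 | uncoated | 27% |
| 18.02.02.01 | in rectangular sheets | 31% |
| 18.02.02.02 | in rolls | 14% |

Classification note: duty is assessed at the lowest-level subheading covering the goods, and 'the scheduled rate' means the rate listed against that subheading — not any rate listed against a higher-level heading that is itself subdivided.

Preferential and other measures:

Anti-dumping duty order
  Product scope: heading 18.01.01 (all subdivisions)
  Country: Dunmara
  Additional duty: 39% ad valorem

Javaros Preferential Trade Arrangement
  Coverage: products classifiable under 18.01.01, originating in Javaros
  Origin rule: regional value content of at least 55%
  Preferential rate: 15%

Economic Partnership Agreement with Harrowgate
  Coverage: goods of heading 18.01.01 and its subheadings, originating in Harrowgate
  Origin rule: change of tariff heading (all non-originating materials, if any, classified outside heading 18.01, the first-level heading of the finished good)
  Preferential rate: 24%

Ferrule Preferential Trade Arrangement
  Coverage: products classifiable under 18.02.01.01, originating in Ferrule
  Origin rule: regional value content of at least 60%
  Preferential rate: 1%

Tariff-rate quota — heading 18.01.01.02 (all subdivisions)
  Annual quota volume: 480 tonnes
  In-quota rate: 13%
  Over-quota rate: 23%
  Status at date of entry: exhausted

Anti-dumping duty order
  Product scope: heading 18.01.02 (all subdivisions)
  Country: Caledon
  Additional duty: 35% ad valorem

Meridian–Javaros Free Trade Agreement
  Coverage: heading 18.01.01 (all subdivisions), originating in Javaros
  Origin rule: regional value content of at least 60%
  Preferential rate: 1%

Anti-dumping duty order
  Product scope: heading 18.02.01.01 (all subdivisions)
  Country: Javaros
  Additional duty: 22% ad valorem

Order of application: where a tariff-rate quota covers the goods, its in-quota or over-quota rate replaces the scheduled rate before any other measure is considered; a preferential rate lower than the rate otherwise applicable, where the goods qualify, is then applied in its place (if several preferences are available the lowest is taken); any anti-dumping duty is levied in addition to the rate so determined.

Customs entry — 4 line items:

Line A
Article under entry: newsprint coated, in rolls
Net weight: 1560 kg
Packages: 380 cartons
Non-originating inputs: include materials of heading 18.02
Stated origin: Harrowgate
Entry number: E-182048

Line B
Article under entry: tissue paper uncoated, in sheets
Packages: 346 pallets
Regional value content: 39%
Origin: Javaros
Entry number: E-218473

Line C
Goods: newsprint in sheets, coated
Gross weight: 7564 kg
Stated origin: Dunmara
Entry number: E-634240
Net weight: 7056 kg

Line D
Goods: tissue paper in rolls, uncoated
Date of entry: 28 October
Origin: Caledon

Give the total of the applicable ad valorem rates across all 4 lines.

95%

Line A: newsprint → 18.02; coated → 18.02.01; in rolls → 18.02.01.01. Scheduled 16%. Harrowgate agreement on 18.01.01: 18.02.01.01 not covered. → 16%.
Line B: tissue paper → 18.01; uncoated → 18.01.01; in sheets → 18.01.01.01. Scheduled 23%. Javaros agreement on 18.01.01: RVC < 55%; Javaros agreement on 18.01.01: RVC < 60%. → 23%.
Line C: newsprint → 18.02; coated → 18.02.01; in sheets → 18.02.01.02. Scheduled 33%. No special measure applies. → 33%.
Line D: tissue paper → 18.01; uncoated → 18.01.01; in rolls → 18.01.01.02. Scheduled 17%. quota on 18.01.01.02 exhausted → over-quota 23%. → 23%.
Sum: 16% + 23% + 33% + 23% = 95%.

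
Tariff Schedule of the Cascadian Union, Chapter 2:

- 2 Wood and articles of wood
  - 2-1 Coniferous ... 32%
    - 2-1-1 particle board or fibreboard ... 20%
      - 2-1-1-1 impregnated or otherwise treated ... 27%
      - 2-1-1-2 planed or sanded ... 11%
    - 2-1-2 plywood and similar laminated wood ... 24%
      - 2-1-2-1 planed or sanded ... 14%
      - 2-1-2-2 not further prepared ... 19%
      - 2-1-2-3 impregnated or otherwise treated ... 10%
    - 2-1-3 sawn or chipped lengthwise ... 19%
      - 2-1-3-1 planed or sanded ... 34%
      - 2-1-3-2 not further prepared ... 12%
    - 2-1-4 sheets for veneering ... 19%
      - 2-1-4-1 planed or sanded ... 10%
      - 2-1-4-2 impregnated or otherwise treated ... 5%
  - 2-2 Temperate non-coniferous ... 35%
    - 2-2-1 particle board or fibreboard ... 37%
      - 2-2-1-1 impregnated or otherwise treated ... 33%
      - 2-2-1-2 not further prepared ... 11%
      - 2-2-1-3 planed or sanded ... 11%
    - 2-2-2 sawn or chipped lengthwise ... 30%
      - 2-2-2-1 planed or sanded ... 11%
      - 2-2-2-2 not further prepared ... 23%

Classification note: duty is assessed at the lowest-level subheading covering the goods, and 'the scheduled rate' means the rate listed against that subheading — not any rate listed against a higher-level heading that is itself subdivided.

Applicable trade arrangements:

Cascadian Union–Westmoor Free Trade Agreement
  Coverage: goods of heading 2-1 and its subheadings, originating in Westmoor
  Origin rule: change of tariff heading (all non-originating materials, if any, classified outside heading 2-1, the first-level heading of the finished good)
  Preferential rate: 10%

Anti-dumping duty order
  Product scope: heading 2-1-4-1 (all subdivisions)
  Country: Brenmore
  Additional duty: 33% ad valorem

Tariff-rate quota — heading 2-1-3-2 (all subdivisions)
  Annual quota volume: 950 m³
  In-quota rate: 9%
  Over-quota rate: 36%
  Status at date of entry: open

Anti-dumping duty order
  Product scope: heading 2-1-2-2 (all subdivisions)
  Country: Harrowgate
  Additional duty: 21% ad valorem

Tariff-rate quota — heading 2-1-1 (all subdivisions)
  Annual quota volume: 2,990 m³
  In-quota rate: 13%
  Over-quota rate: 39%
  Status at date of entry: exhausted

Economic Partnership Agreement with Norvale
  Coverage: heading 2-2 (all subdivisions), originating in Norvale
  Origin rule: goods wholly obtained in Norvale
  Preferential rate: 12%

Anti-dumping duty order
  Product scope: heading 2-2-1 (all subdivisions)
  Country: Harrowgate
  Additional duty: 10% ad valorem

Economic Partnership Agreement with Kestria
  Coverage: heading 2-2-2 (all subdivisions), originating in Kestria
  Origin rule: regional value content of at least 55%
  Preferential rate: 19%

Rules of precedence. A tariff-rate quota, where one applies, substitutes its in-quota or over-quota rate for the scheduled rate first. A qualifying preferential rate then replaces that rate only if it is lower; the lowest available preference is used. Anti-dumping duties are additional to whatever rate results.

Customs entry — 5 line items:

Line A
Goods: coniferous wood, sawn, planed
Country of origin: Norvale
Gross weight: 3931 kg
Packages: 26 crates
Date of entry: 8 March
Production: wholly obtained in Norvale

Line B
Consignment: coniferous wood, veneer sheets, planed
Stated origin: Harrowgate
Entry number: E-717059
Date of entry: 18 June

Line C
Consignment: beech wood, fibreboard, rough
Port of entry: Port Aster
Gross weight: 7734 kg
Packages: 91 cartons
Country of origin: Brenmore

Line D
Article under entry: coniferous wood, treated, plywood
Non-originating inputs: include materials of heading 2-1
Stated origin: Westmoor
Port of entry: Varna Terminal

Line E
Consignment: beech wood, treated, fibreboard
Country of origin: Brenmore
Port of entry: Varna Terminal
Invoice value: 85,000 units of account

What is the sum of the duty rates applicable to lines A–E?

Line A: coniferous → 2-1; sawn → 2-1-3; planed → 2-1-3-1. Scheduled 34%. Norvale agreement on 2-2: 2-1-3-1 not covered. → 34%.
Line B: coniferous → 2-1; veneer sheets → 2-1-4; planed → 2-1-4-1. Scheduled 10%. No special measure applies. → 10%.
Line C: beech → 2-2; fibreboard → 2-2-1; rough → 2-2-1-2. Scheduled 11%. No special measure applies. → 11%.
Line D: coniferous → 2-1; plywood → 2-1-2; treated → 2-1-2-3. Scheduled 10%. Westmoor agreement on 2-1: CTH not met. → 10%.
Line E: beech → 2-2; fibreboard → 2-2-1; treated → 2-2-1-1. Scheduled 33%. No special measure applies. → 33%.
Sum: 34% + 10% + 11% + 10% + 33% = 98%.

98%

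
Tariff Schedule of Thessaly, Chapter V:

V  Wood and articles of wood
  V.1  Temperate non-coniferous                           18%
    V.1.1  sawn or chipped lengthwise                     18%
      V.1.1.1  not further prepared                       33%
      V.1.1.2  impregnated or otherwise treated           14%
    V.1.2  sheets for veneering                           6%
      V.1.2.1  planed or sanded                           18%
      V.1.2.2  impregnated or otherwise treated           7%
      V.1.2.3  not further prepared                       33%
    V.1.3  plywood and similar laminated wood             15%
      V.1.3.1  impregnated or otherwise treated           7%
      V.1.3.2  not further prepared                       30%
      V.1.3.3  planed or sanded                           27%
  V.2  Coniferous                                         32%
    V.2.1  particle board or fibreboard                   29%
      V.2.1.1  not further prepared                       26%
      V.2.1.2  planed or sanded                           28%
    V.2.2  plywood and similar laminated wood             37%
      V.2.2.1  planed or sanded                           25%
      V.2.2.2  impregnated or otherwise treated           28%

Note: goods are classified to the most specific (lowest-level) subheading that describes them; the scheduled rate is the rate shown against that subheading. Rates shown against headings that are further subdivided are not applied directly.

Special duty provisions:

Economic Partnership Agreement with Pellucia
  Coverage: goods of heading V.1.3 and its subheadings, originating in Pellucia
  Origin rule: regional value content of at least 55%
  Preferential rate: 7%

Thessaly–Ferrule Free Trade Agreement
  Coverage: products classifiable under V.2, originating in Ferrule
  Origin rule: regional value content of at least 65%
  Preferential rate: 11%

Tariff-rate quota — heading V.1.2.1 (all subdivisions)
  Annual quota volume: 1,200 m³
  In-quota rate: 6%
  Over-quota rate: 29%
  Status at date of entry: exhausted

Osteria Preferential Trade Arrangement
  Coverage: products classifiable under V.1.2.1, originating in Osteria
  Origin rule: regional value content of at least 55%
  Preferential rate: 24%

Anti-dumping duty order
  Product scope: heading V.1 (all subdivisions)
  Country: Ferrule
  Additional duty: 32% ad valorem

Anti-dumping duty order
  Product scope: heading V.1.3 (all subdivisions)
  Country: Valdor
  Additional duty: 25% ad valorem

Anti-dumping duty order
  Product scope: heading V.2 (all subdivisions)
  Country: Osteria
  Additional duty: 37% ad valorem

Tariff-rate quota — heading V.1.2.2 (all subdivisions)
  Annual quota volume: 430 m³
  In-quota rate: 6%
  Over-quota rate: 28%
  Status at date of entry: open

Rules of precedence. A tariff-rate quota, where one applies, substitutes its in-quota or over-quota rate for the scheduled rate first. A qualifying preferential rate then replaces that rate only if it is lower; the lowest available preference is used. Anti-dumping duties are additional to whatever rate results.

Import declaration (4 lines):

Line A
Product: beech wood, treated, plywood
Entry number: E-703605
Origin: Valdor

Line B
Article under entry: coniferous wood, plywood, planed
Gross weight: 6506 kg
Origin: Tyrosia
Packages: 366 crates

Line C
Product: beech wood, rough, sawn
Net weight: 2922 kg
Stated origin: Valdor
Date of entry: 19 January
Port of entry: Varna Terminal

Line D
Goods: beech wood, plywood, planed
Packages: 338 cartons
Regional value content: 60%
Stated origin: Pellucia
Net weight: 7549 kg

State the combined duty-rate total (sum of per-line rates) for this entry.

Line A: beech → V.1; plywood → V.1.3; treated → V.1.3.1. Scheduled 7%. anti-dumping (Valdor, V.1.3): +25%; total 7% + 25% = 32%. → 32%.
Line B: coniferous → V.2; plywood → V.2.2; planed → V.2.2.1. Scheduled 25%. No special measure applies. → 25%.
Line C: beech → V.1; sawn → V.1.1; rough → V.1.1.1. Scheduled 33%. No special measure applies. → 33%.
Line D: beech → V.1; plywood → V.1.3; planed → V.1.3.3. Scheduled 27%. Pellucia agreement on V.1.3: RVC ≥ 55% → 7% available; preferential 7%. → 7%.
Sum: 32% + 25% + 33% + 7% = 97%.

97%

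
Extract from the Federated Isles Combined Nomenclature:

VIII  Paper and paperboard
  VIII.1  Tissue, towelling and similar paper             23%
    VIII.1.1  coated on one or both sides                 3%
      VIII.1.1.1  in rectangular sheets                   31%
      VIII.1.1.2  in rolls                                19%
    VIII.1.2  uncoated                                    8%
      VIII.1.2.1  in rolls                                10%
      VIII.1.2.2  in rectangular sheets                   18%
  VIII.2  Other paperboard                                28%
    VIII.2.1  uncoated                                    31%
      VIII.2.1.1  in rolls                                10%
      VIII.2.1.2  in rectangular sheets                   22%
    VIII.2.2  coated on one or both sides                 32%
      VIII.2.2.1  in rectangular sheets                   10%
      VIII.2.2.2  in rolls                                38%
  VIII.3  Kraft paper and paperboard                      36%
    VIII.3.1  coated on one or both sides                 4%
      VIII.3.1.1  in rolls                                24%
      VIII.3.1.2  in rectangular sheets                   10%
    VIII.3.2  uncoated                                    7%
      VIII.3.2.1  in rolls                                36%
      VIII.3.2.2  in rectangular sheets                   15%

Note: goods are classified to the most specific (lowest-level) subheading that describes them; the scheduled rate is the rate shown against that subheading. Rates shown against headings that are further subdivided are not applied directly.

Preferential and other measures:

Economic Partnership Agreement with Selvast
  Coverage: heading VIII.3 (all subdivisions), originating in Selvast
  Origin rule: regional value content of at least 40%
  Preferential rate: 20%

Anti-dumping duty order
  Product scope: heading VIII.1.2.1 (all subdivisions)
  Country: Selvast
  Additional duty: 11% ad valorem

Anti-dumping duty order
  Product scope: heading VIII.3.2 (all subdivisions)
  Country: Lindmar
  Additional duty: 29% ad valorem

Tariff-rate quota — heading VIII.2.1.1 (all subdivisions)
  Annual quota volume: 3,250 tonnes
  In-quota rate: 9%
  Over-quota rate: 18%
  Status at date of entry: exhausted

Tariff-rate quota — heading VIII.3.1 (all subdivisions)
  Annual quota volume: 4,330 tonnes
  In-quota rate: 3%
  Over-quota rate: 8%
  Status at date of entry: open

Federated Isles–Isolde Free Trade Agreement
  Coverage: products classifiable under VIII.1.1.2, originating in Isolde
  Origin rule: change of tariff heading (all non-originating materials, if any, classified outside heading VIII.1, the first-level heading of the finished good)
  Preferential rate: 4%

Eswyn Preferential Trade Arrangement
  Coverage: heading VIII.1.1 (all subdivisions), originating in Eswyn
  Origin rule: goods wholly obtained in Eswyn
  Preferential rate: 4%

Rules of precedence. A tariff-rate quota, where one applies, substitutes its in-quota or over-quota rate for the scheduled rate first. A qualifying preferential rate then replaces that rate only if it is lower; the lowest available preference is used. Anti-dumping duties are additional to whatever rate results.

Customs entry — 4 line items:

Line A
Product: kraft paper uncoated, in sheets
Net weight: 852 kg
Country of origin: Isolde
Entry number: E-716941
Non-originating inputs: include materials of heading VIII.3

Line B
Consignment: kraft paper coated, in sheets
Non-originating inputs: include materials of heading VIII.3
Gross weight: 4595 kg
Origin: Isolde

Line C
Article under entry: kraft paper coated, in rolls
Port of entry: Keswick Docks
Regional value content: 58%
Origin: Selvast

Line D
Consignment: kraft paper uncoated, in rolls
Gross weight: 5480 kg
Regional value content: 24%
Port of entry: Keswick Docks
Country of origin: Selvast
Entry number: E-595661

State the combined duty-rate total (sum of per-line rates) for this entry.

57%

Line A: kraft paper → VIII.3; uncoated → VIII.3.2; in sheets → VIII.3.2.2. Scheduled 15%. Isolde agreement on VIII.1.1.2: VIII.3.2.2 not covered. → 15%.
Line B: kraft paper → VIII.3; coated → VIII.3.1; in sheets → VIII.3.1.2. Scheduled 10%. quota on VIII.3.1 open → in-quota 3%; Isolde agreement on VIII.1.1.2: VIII.3.1.2 not covered. → 3%.
Line C: kraft paper → VIII.3; coated → VIII.3.1; in rolls → VIII.3.1.1. Scheduled 24%. quota on VIII.3.1 open → in-quota 3%; Selvast agreement on VIII.3: RVC ≥ 40% → 20% available; preference 20% not lower than 3% → no reduction. → 3%.
Line D: kraft paper → VIII.3; uncoated → VIII.3.2; in rolls → VIII.3.2.1. Scheduled 36%. Selvast agreement on VIII.3: RVC < 40%. → 36%.
Sum: 15% + 3% + 3% + 36% = 57%.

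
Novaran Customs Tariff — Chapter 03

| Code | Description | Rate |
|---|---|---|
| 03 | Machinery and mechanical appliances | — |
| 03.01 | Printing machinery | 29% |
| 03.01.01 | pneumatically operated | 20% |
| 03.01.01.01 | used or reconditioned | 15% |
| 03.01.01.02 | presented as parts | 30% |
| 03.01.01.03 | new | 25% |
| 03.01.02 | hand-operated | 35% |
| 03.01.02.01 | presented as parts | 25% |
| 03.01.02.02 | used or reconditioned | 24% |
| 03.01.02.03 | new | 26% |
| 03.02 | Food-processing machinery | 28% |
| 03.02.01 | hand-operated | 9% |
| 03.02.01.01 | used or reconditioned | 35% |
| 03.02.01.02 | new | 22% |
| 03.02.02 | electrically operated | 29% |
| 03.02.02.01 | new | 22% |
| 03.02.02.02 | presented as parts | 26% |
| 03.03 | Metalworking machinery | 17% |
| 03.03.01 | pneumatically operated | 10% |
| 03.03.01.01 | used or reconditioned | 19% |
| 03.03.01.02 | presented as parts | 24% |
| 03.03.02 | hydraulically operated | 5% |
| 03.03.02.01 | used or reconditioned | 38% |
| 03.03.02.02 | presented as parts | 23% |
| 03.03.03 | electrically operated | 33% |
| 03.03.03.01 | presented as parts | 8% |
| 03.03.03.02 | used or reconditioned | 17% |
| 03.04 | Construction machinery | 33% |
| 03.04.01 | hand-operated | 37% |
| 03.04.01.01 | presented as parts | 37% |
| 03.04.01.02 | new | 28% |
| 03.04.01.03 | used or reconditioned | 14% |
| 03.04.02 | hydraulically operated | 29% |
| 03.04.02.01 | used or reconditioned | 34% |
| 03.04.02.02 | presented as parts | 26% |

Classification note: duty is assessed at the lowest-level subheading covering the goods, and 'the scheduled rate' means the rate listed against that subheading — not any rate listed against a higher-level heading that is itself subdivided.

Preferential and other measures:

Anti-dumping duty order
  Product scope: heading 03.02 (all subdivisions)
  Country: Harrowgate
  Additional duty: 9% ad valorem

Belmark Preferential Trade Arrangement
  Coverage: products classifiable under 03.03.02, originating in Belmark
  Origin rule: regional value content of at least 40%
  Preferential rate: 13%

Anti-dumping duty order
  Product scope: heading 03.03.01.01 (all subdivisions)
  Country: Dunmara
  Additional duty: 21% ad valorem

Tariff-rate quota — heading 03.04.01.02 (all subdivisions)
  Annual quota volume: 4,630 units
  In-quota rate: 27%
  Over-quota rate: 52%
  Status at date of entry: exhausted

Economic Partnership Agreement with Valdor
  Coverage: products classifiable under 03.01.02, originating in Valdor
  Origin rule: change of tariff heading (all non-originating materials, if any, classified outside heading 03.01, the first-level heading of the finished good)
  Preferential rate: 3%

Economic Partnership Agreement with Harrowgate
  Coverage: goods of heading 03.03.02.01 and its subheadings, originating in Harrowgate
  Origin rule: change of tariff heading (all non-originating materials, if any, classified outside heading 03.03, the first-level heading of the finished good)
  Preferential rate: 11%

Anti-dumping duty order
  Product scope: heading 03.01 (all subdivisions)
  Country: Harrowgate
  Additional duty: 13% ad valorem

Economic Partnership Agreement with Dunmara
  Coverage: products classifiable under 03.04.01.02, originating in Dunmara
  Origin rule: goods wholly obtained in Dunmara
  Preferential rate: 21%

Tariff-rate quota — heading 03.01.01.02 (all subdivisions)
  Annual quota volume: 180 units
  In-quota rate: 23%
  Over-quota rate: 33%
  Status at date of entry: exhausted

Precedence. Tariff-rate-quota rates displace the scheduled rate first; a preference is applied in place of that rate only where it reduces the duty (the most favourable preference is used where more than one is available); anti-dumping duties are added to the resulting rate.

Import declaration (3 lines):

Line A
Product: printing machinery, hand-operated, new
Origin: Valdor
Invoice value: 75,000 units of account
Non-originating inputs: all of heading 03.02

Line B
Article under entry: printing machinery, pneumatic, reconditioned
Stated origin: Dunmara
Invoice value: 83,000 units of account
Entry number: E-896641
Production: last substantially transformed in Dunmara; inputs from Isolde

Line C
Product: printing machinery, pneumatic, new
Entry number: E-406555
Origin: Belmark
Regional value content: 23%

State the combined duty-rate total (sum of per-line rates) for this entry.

Line A: printing → 03.01; hand-operated → 03.01.02; new → 03.01.02.03. Scheduled 26%. Valdor agreement on 03.01.02: CTH met → 3% available; preferential 3%. → 3%.
Line B: printing → 03.01; pneumatic → 03.01.01; reconditioned → 03.01.01.01. Scheduled 15%. Dunmara agreement on 03.04.01.02: 03.01.01.01 not covered. → 15%.
Line C: printing → 03.01; pneumatic → 03.01.01; new → 03.01.01.03. Scheduled 25%. Belmark agreement on 03.03.02: 03.01.01.03 not covered. → 25%.
Sum: 3% + 15% + 25% = 43%.

43%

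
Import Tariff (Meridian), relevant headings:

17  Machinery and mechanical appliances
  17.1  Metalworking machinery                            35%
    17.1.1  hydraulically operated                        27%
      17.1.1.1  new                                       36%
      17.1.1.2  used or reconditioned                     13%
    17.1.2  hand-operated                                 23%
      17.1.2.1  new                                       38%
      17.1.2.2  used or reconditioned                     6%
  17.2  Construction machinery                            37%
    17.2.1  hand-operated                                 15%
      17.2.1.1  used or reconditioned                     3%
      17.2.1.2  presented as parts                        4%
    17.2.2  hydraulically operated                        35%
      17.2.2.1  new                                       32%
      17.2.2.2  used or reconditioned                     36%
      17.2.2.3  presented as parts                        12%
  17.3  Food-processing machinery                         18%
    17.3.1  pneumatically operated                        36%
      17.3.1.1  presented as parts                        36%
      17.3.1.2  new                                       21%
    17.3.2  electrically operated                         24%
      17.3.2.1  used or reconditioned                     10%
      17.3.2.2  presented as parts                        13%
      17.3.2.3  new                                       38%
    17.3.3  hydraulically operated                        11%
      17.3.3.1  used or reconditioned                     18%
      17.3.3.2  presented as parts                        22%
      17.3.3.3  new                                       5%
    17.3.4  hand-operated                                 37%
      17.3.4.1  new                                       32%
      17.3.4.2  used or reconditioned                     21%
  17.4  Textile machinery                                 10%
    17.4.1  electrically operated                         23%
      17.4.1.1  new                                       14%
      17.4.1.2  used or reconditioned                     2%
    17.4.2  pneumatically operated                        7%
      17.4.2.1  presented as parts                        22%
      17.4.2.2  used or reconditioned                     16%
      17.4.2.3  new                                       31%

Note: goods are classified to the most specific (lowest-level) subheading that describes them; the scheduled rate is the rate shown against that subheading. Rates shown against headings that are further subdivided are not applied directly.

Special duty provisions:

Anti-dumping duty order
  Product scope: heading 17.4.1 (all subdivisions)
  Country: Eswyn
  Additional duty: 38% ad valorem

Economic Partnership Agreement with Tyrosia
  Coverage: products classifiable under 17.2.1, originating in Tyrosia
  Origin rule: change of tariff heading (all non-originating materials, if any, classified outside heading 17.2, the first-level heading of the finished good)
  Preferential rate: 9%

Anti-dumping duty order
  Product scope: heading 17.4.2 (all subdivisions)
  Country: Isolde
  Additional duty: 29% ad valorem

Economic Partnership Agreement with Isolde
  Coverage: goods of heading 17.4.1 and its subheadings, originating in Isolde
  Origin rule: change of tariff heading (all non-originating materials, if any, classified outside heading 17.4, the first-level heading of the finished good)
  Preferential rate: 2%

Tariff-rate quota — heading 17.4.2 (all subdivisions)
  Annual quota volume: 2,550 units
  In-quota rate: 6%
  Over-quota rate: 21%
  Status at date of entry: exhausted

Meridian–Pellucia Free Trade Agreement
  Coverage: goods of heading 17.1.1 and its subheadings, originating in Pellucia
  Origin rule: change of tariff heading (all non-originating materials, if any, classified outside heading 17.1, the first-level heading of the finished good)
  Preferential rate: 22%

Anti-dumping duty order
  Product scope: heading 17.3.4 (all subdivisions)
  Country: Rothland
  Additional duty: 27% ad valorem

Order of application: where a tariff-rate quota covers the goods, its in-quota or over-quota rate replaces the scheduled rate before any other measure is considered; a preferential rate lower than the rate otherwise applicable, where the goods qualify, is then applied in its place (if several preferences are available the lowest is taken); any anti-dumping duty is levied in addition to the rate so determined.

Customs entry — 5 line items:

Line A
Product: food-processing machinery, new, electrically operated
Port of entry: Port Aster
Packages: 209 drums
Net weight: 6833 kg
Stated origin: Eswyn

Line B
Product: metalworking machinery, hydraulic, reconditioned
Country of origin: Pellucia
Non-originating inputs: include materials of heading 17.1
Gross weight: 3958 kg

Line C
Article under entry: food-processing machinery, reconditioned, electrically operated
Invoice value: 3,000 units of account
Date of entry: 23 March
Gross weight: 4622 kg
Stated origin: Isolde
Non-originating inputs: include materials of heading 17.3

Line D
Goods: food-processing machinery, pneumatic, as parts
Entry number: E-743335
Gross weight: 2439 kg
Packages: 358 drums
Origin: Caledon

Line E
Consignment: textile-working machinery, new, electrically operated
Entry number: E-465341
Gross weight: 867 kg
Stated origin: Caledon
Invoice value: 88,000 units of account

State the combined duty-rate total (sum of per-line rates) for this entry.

111%

Line A: food-processing → 17.3; electrically operated → 17.3.2; new → 17.3.2.3. Scheduled 38%. No special measure applies. → 38%.
Line B: metalworking → 17.1; hydraulic → 17.1.1; reconditioned → 17.1.1.2. Scheduled 13%. Pellucia agreement on 17.1.1: CTH not met. → 13%.
Line C: food-processing → 17.3; electrically operated → 17.3.2; reconditioned → 17.3.2.1. Scheduled 10%. Isolde agreement on 17.4.1: 17.3.2.1 not covered. → 10%.
Line D: food-processing → 17.3; pneumatic → 17.3.1; as parts → 17.3.1.1. Scheduled 36%. No special measure applies. → 36%.
Line E: textile-working → 17.4; electrically operated → 17.4.1; new → 17.4.1.1. Scheduled 14%. No special measure applies. → 14%.
Sum: 38% + 13% + 10% + 36% + 14% = 111%.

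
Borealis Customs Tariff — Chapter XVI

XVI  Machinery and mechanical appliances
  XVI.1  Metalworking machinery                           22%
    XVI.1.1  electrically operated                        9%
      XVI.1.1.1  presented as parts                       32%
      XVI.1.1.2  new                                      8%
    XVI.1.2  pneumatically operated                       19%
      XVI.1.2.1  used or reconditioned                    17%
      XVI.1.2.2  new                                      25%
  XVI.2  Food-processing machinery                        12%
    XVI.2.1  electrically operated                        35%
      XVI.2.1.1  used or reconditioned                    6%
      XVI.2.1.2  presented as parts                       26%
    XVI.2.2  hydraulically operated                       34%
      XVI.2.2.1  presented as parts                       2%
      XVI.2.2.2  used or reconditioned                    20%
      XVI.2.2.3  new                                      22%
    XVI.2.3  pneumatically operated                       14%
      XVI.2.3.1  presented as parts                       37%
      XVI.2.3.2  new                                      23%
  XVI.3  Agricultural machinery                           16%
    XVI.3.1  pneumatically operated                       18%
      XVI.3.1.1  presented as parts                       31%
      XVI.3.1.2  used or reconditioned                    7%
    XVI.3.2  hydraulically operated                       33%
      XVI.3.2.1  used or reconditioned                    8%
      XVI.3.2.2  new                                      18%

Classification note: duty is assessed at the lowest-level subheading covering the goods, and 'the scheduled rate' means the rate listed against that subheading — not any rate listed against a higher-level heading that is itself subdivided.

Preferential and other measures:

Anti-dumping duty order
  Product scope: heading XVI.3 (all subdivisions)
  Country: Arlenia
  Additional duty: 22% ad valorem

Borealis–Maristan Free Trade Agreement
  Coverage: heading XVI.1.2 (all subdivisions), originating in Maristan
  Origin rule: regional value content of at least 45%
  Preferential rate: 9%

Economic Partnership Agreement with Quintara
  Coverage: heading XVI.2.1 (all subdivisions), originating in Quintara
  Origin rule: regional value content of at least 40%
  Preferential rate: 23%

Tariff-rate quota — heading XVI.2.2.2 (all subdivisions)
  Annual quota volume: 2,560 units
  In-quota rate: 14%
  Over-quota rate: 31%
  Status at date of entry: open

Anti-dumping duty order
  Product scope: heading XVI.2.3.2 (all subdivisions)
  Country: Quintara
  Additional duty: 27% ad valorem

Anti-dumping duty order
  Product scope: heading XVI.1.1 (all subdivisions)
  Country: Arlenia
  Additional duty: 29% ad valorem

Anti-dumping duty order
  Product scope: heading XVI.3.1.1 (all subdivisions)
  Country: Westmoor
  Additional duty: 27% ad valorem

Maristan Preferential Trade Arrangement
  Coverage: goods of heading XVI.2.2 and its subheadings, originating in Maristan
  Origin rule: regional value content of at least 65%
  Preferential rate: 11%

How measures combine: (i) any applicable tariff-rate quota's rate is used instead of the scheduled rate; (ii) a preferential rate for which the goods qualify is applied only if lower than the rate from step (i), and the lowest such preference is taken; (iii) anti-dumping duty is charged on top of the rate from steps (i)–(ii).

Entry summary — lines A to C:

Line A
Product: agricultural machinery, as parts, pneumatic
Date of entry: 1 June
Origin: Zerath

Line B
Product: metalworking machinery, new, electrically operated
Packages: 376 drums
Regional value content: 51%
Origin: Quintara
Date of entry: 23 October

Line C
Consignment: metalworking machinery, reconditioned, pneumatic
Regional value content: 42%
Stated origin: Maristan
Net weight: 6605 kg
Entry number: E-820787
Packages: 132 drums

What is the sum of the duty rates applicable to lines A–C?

Line A: agricultural → XVI.3; pneumatic → XVI.3.1; as parts → XVI.3.1.1. Scheduled 31%. No special measure applies. → 31%.
Line B: metalworking → XVI.1; electrically operated → XVI.1.1; new → XVI.1.1.2. Scheduled 8%. Quintara agreement on XVI.2.1: XVI.1.1.2 not covered. → 8%.
Line C: metalworking → XVI.1; pneumatic → XVI.1.2; reconditioned → XVI.1.2.1. Scheduled 17%. Maristan agreement on XVI.1.2: RVC < 45%; Maristan agreement on XVI.2.2: XVI.1.2.1 not covered. → 17%.
Sum: 31% + 8% + 17% = 56%.

56%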